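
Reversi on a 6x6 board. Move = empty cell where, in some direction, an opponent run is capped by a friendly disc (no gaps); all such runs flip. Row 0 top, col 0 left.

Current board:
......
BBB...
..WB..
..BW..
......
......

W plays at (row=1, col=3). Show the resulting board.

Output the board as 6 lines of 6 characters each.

Place W at (1,3); scan 8 dirs for brackets.
Dir NW: first cell '.' (not opp) -> no flip
Dir N: first cell '.' (not opp) -> no flip
Dir NE: first cell '.' (not opp) -> no flip
Dir W: opp run (1,2) (1,1) (1,0), next=edge -> no flip
Dir E: first cell '.' (not opp) -> no flip
Dir SW: first cell 'W' (not opp) -> no flip
Dir S: opp run (2,3) capped by W -> flip
Dir SE: first cell '.' (not opp) -> no flip
All flips: (2,3)

Answer: ......
BBBW..
..WW..
..BW..
......
......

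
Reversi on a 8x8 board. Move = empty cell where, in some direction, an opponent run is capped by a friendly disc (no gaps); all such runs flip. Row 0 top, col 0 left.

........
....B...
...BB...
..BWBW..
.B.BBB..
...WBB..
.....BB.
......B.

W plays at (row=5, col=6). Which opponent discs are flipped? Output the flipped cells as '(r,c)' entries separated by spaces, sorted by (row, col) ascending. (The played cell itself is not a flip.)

Answer: (5,4) (5,5)

Derivation:
Dir NW: opp run (4,5) (3,4) (2,3), next='.' -> no flip
Dir N: first cell '.' (not opp) -> no flip
Dir NE: first cell '.' (not opp) -> no flip
Dir W: opp run (5,5) (5,4) capped by W -> flip
Dir E: first cell '.' (not opp) -> no flip
Dir SW: opp run (6,5), next='.' -> no flip
Dir S: opp run (6,6) (7,6), next=edge -> no flip
Dir SE: first cell '.' (not opp) -> no flip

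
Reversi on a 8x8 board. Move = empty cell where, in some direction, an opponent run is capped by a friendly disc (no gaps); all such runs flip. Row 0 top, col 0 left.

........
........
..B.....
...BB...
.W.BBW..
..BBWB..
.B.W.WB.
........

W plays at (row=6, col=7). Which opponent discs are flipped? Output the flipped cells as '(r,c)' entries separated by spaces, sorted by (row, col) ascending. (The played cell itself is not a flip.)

Dir NW: first cell '.' (not opp) -> no flip
Dir N: first cell '.' (not opp) -> no flip
Dir NE: edge -> no flip
Dir W: opp run (6,6) capped by W -> flip
Dir E: edge -> no flip
Dir SW: first cell '.' (not opp) -> no flip
Dir S: first cell '.' (not opp) -> no flip
Dir SE: edge -> no flip

Answer: (6,6)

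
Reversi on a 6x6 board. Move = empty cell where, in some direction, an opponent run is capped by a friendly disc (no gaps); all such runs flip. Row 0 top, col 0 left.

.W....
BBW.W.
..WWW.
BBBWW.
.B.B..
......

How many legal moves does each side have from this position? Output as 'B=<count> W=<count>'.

-- B to move --
(0,0): no bracket -> illegal
(0,2): flips 2 -> legal
(0,3): no bracket -> illegal
(0,4): no bracket -> illegal
(0,5): flips 2 -> legal
(1,3): flips 4 -> legal
(1,5): no bracket -> illegal
(2,1): no bracket -> illegal
(2,5): flips 1 -> legal
(3,5): flips 2 -> legal
(4,2): no bracket -> illegal
(4,4): flips 2 -> legal
(4,5): no bracket -> illegal
B mobility = 6
-- W to move --
(0,0): flips 1 -> legal
(0,2): no bracket -> illegal
(2,0): no bracket -> illegal
(2,1): flips 1 -> legal
(4,0): flips 1 -> legal
(4,2): flips 1 -> legal
(4,4): no bracket -> illegal
(5,0): flips 2 -> legal
(5,1): no bracket -> illegal
(5,2): flips 1 -> legal
(5,3): flips 1 -> legal
(5,4): no bracket -> illegal
W mobility = 7

Answer: B=6 W=7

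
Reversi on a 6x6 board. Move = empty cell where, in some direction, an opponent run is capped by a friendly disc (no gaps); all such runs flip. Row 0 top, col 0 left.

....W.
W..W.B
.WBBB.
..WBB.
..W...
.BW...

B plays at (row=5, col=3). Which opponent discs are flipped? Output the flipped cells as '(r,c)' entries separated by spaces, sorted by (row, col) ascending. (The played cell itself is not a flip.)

Dir NW: opp run (4,2), next='.' -> no flip
Dir N: first cell '.' (not opp) -> no flip
Dir NE: first cell '.' (not opp) -> no flip
Dir W: opp run (5,2) capped by B -> flip
Dir E: first cell '.' (not opp) -> no flip
Dir SW: edge -> no flip
Dir S: edge -> no flip
Dir SE: edge -> no flip

Answer: (5,2)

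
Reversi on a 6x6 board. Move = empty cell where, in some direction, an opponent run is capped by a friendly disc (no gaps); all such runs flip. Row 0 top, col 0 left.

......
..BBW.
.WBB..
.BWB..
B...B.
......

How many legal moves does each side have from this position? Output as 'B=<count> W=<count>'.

-- B to move --
(0,3): no bracket -> illegal
(0,4): no bracket -> illegal
(0,5): flips 1 -> legal
(1,0): no bracket -> illegal
(1,1): flips 1 -> legal
(1,5): flips 1 -> legal
(2,0): flips 1 -> legal
(2,4): no bracket -> illegal
(2,5): no bracket -> illegal
(3,0): flips 1 -> legal
(4,1): flips 1 -> legal
(4,2): flips 1 -> legal
(4,3): no bracket -> illegal
B mobility = 7
-- W to move --
(0,1): no bracket -> illegal
(0,2): flips 2 -> legal
(0,3): flips 1 -> legal
(0,4): no bracket -> illegal
(1,1): flips 2 -> legal
(2,0): no bracket -> illegal
(2,4): flips 2 -> legal
(3,0): flips 1 -> legal
(3,4): flips 1 -> legal
(3,5): no bracket -> illegal
(4,1): flips 1 -> legal
(4,2): no bracket -> illegal
(4,3): no bracket -> illegal
(4,5): no bracket -> illegal
(5,0): no bracket -> illegal
(5,1): no bracket -> illegal
(5,3): no bracket -> illegal
(5,4): no bracket -> illegal
(5,5): no bracket -> illegal
W mobility = 7

Answer: B=7 W=7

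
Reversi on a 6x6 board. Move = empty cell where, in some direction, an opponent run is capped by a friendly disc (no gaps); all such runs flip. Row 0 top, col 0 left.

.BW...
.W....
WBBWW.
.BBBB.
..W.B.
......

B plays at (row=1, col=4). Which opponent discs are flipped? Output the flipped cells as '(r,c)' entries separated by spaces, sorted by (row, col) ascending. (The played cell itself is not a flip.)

Dir NW: first cell '.' (not opp) -> no flip
Dir N: first cell '.' (not opp) -> no flip
Dir NE: first cell '.' (not opp) -> no flip
Dir W: first cell '.' (not opp) -> no flip
Dir E: first cell '.' (not opp) -> no flip
Dir SW: opp run (2,3) capped by B -> flip
Dir S: opp run (2,4) capped by B -> flip
Dir SE: first cell '.' (not opp) -> no flip

Answer: (2,3) (2,4)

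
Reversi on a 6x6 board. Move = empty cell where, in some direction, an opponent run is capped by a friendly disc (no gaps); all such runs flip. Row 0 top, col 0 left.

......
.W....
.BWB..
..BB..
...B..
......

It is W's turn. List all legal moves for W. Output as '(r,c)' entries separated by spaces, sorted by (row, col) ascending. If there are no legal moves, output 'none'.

(1,0): no bracket -> illegal
(1,2): no bracket -> illegal
(1,3): no bracket -> illegal
(1,4): no bracket -> illegal
(2,0): flips 1 -> legal
(2,4): flips 1 -> legal
(3,0): no bracket -> illegal
(3,1): flips 1 -> legal
(3,4): no bracket -> illegal
(4,1): no bracket -> illegal
(4,2): flips 1 -> legal
(4,4): flips 1 -> legal
(5,2): no bracket -> illegal
(5,3): no bracket -> illegal
(5,4): no bracket -> illegal

Answer: (2,0) (2,4) (3,1) (4,2) (4,4)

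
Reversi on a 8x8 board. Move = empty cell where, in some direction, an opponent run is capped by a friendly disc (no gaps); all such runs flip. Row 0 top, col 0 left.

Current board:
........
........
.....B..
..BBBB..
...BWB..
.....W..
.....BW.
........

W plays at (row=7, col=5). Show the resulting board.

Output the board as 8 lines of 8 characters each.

Place W at (7,5); scan 8 dirs for brackets.
Dir NW: first cell '.' (not opp) -> no flip
Dir N: opp run (6,5) capped by W -> flip
Dir NE: first cell 'W' (not opp) -> no flip
Dir W: first cell '.' (not opp) -> no flip
Dir E: first cell '.' (not opp) -> no flip
Dir SW: edge -> no flip
Dir S: edge -> no flip
Dir SE: edge -> no flip
All flips: (6,5)

Answer: ........
........
.....B..
..BBBB..
...BWB..
.....W..
.....WW.
.....W..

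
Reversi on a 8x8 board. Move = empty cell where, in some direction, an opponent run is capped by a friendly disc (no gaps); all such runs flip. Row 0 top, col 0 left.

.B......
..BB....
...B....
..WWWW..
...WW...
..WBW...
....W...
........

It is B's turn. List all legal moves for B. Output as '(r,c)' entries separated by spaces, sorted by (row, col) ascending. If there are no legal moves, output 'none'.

Answer: (2,6) (4,1) (4,5) (5,1) (5,5) (7,5)

Derivation:
(2,1): no bracket -> illegal
(2,2): no bracket -> illegal
(2,4): no bracket -> illegal
(2,5): no bracket -> illegal
(2,6): flips 2 -> legal
(3,1): no bracket -> illegal
(3,6): no bracket -> illegal
(4,1): flips 1 -> legal
(4,2): no bracket -> illegal
(4,5): flips 1 -> legal
(4,6): no bracket -> illegal
(5,1): flips 1 -> legal
(5,5): flips 1 -> legal
(6,1): no bracket -> illegal
(6,2): no bracket -> illegal
(6,3): no bracket -> illegal
(6,5): no bracket -> illegal
(7,3): no bracket -> illegal
(7,4): no bracket -> illegal
(7,5): flips 1 -> legal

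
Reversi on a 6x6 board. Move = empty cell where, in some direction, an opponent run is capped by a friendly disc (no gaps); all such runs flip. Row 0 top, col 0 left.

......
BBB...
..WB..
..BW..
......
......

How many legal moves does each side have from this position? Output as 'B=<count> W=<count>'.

Answer: B=4 W=6

Derivation:
-- B to move --
(1,3): no bracket -> illegal
(2,1): flips 1 -> legal
(2,4): no bracket -> illegal
(3,1): no bracket -> illegal
(3,4): flips 1 -> legal
(4,2): no bracket -> illegal
(4,3): flips 1 -> legal
(4,4): flips 2 -> legal
B mobility = 4
-- W to move --
(0,0): flips 1 -> legal
(0,1): no bracket -> illegal
(0,2): flips 1 -> legal
(0,3): no bracket -> illegal
(1,3): flips 1 -> legal
(1,4): no bracket -> illegal
(2,0): no bracket -> illegal
(2,1): no bracket -> illegal
(2,4): flips 1 -> legal
(3,1): flips 1 -> legal
(3,4): no bracket -> illegal
(4,1): no bracket -> illegal
(4,2): flips 1 -> legal
(4,3): no bracket -> illegal
W mobility = 6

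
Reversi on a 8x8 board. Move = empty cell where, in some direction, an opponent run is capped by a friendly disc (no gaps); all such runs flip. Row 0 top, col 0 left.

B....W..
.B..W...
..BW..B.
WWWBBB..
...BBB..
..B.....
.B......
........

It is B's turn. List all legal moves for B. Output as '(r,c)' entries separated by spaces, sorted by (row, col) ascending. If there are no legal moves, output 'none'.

Answer: (1,2) (1,3) (2,1) (2,4) (4,0) (4,2)

Derivation:
(0,3): no bracket -> illegal
(0,4): no bracket -> illegal
(0,6): no bracket -> illegal
(1,2): flips 1 -> legal
(1,3): flips 1 -> legal
(1,5): no bracket -> illegal
(1,6): no bracket -> illegal
(2,0): no bracket -> illegal
(2,1): flips 1 -> legal
(2,4): flips 1 -> legal
(2,5): no bracket -> illegal
(4,0): flips 1 -> legal
(4,1): no bracket -> illegal
(4,2): flips 1 -> legal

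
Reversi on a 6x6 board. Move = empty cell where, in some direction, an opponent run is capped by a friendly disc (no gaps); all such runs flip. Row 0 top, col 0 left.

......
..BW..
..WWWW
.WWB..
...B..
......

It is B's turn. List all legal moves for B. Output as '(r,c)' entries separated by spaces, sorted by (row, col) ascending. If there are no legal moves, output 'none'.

(0,2): no bracket -> illegal
(0,3): flips 2 -> legal
(0,4): no bracket -> illegal
(1,1): flips 1 -> legal
(1,4): flips 1 -> legal
(1,5): flips 1 -> legal
(2,0): no bracket -> illegal
(2,1): flips 1 -> legal
(3,0): flips 2 -> legal
(3,4): flips 1 -> legal
(3,5): no bracket -> illegal
(4,0): no bracket -> illegal
(4,1): no bracket -> illegal
(4,2): flips 2 -> legal

Answer: (0,3) (1,1) (1,4) (1,5) (2,1) (3,0) (3,4) (4,2)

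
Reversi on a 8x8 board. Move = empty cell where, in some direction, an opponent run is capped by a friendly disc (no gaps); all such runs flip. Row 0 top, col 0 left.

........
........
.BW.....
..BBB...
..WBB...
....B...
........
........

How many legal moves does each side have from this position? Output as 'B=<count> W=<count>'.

Answer: B=6 W=4

Derivation:
-- B to move --
(1,1): flips 1 -> legal
(1,2): flips 1 -> legal
(1,3): no bracket -> illegal
(2,3): flips 1 -> legal
(3,1): no bracket -> illegal
(4,1): flips 1 -> legal
(5,1): flips 1 -> legal
(5,2): flips 1 -> legal
(5,3): no bracket -> illegal
B mobility = 6
-- W to move --
(1,0): no bracket -> illegal
(1,1): no bracket -> illegal
(1,2): no bracket -> illegal
(2,0): flips 1 -> legal
(2,3): no bracket -> illegal
(2,4): flips 1 -> legal
(2,5): no bracket -> illegal
(3,0): no bracket -> illegal
(3,1): no bracket -> illegal
(3,5): no bracket -> illegal
(4,1): no bracket -> illegal
(4,5): flips 2 -> legal
(5,2): no bracket -> illegal
(5,3): no bracket -> illegal
(5,5): flips 2 -> legal
(6,3): no bracket -> illegal
(6,4): no bracket -> illegal
(6,5): no bracket -> illegal
W mobility = 4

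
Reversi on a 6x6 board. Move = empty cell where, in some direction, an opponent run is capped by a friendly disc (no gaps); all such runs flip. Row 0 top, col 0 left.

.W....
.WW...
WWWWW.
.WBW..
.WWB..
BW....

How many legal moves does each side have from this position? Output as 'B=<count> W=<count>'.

-- B to move --
(0,0): no bracket -> illegal
(0,2): flips 2 -> legal
(0,3): no bracket -> illegal
(1,0): flips 1 -> legal
(1,3): flips 2 -> legal
(1,4): flips 1 -> legal
(1,5): no bracket -> illegal
(2,5): no bracket -> illegal
(3,0): flips 1 -> legal
(3,4): flips 1 -> legal
(3,5): no bracket -> illegal
(4,0): flips 2 -> legal
(4,4): no bracket -> illegal
(5,2): flips 2 -> legal
(5,3): no bracket -> illegal
B mobility = 8
-- W to move --
(3,4): no bracket -> illegal
(4,0): no bracket -> illegal
(4,4): flips 1 -> legal
(5,2): no bracket -> illegal
(5,3): flips 1 -> legal
(5,4): flips 2 -> legal
W mobility = 3

Answer: B=8 W=3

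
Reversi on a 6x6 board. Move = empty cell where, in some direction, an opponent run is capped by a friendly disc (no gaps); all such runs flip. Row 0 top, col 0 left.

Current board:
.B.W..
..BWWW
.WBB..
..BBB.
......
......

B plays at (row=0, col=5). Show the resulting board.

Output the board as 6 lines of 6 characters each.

Place B at (0,5); scan 8 dirs for brackets.
Dir NW: edge -> no flip
Dir N: edge -> no flip
Dir NE: edge -> no flip
Dir W: first cell '.' (not opp) -> no flip
Dir E: edge -> no flip
Dir SW: opp run (1,4) capped by B -> flip
Dir S: opp run (1,5), next='.' -> no flip
Dir SE: edge -> no flip
All flips: (1,4)

Answer: .B.W.B
..BWBW
.WBB..
..BBB.
......
......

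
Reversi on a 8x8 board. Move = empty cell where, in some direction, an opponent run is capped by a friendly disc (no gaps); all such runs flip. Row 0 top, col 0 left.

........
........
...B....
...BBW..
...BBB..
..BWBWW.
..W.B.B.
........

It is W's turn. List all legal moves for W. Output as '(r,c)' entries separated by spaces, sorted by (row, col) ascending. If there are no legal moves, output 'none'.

(1,2): flips 3 -> legal
(1,3): flips 3 -> legal
(1,4): no bracket -> illegal
(2,2): flips 2 -> legal
(2,4): no bracket -> illegal
(2,5): no bracket -> illegal
(3,2): flips 2 -> legal
(3,6): no bracket -> illegal
(4,1): no bracket -> illegal
(4,2): flips 1 -> legal
(4,6): no bracket -> illegal
(5,1): flips 1 -> legal
(5,7): no bracket -> illegal
(6,1): no bracket -> illegal
(6,3): no bracket -> illegal
(6,5): no bracket -> illegal
(6,7): no bracket -> illegal
(7,3): flips 1 -> legal
(7,4): no bracket -> illegal
(7,5): flips 1 -> legal
(7,6): flips 1 -> legal
(7,7): flips 1 -> legal

Answer: (1,2) (1,3) (2,2) (3,2) (4,2) (5,1) (7,3) (7,5) (7,6) (7,7)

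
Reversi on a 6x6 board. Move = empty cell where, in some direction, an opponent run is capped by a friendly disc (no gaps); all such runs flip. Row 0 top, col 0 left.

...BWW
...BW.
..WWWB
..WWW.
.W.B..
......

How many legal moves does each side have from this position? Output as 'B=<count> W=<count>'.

Answer: B=4 W=5

Derivation:
-- B to move --
(1,1): no bracket -> illegal
(1,2): no bracket -> illegal
(1,5): flips 1 -> legal
(2,1): flips 4 -> legal
(3,0): no bracket -> illegal
(3,1): flips 1 -> legal
(3,5): flips 1 -> legal
(4,0): no bracket -> illegal
(4,2): no bracket -> illegal
(4,4): no bracket -> illegal
(4,5): no bracket -> illegal
(5,0): no bracket -> illegal
(5,1): no bracket -> illegal
(5,2): no bracket -> illegal
B mobility = 4
-- W to move --
(0,2): flips 2 -> legal
(1,2): flips 1 -> legal
(1,5): no bracket -> illegal
(3,5): no bracket -> illegal
(4,2): no bracket -> illegal
(4,4): no bracket -> illegal
(5,2): flips 1 -> legal
(5,3): flips 1 -> legal
(5,4): flips 1 -> legal
W mobility = 5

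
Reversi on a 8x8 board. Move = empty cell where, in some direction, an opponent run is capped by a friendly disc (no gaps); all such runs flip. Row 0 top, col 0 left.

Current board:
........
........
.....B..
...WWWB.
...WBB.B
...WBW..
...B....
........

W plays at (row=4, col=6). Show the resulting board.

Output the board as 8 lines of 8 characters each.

Answer: ........
........
.....B..
...WWWB.
...WWWWB
...WBW..
...B....
........

Derivation:
Place W at (4,6); scan 8 dirs for brackets.
Dir NW: first cell 'W' (not opp) -> no flip
Dir N: opp run (3,6), next='.' -> no flip
Dir NE: first cell '.' (not opp) -> no flip
Dir W: opp run (4,5) (4,4) capped by W -> flip
Dir E: opp run (4,7), next=edge -> no flip
Dir SW: first cell 'W' (not opp) -> no flip
Dir S: first cell '.' (not opp) -> no flip
Dir SE: first cell '.' (not opp) -> no flip
All flips: (4,4) (4,5)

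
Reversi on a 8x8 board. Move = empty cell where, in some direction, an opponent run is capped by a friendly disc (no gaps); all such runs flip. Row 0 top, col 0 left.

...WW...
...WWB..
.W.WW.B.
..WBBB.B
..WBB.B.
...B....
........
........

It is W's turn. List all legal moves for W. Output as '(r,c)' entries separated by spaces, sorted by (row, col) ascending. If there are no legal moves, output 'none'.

Answer: (0,6) (1,6) (3,6) (4,5) (5,4) (5,7) (6,3) (6,4)

Derivation:
(0,5): no bracket -> illegal
(0,6): flips 1 -> legal
(1,6): flips 1 -> legal
(1,7): no bracket -> illegal
(2,2): no bracket -> illegal
(2,5): no bracket -> illegal
(2,7): no bracket -> illegal
(3,6): flips 3 -> legal
(4,5): flips 3 -> legal
(4,7): no bracket -> illegal
(5,2): no bracket -> illegal
(5,4): flips 3 -> legal
(5,5): no bracket -> illegal
(5,6): no bracket -> illegal
(5,7): flips 2 -> legal
(6,2): no bracket -> illegal
(6,3): flips 3 -> legal
(6,4): flips 1 -> legal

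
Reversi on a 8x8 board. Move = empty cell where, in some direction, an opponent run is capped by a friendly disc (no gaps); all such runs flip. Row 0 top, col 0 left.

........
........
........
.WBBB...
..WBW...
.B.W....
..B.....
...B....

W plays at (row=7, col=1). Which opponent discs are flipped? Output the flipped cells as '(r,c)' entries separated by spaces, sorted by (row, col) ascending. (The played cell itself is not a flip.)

Answer: (6,2)

Derivation:
Dir NW: first cell '.' (not opp) -> no flip
Dir N: first cell '.' (not opp) -> no flip
Dir NE: opp run (6,2) capped by W -> flip
Dir W: first cell '.' (not opp) -> no flip
Dir E: first cell '.' (not opp) -> no flip
Dir SW: edge -> no flip
Dir S: edge -> no flip
Dir SE: edge -> no flip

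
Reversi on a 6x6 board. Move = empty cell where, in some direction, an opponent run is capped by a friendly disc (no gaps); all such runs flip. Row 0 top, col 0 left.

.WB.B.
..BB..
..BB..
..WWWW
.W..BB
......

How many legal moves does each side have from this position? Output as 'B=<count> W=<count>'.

Answer: B=6 W=6

Derivation:
-- B to move --
(0,0): flips 1 -> legal
(1,0): no bracket -> illegal
(1,1): no bracket -> illegal
(2,1): no bracket -> illegal
(2,4): flips 1 -> legal
(2,5): flips 1 -> legal
(3,0): no bracket -> illegal
(3,1): no bracket -> illegal
(4,0): no bracket -> illegal
(4,2): flips 1 -> legal
(4,3): flips 1 -> legal
(5,0): flips 2 -> legal
(5,1): no bracket -> illegal
(5,2): no bracket -> illegal
B mobility = 6
-- W to move --
(0,3): flips 3 -> legal
(0,5): no bracket -> illegal
(1,1): flips 1 -> legal
(1,4): flips 1 -> legal
(1,5): no bracket -> illegal
(2,1): no bracket -> illegal
(2,4): no bracket -> illegal
(3,1): no bracket -> illegal
(4,3): no bracket -> illegal
(5,3): flips 1 -> legal
(5,4): flips 1 -> legal
(5,5): flips 2 -> legal
W mobility = 6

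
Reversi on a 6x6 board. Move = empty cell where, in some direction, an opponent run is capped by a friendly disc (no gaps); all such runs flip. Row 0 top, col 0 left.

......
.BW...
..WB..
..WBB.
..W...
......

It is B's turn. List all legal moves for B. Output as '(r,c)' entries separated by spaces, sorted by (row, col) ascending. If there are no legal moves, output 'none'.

Answer: (0,1) (1,3) (2,1) (3,1) (4,1) (5,1)

Derivation:
(0,1): flips 1 -> legal
(0,2): no bracket -> illegal
(0,3): no bracket -> illegal
(1,3): flips 1 -> legal
(2,1): flips 1 -> legal
(3,1): flips 1 -> legal
(4,1): flips 1 -> legal
(4,3): no bracket -> illegal
(5,1): flips 1 -> legal
(5,2): no bracket -> illegal
(5,3): no bracket -> illegal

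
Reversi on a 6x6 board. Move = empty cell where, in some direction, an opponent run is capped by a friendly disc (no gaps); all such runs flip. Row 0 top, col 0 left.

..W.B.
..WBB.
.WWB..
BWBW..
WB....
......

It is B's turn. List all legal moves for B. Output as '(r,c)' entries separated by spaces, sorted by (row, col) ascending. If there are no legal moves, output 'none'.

Answer: (0,1) (0,3) (1,0) (1,1) (2,0) (3,4) (4,3) (5,0)

Derivation:
(0,1): flips 1 -> legal
(0,3): flips 2 -> legal
(1,0): flips 1 -> legal
(1,1): flips 3 -> legal
(2,0): flips 2 -> legal
(2,4): no bracket -> illegal
(3,4): flips 1 -> legal
(4,2): no bracket -> illegal
(4,3): flips 1 -> legal
(4,4): no bracket -> illegal
(5,0): flips 1 -> legal
(5,1): no bracket -> illegal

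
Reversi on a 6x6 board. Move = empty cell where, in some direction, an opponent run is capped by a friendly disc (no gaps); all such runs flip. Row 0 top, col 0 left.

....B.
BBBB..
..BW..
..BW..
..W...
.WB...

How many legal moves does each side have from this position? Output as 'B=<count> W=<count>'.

Answer: B=6 W=8

Derivation:
-- B to move --
(1,4): flips 1 -> legal
(2,4): flips 1 -> legal
(3,1): no bracket -> illegal
(3,4): flips 2 -> legal
(4,0): no bracket -> illegal
(4,1): no bracket -> illegal
(4,3): flips 2 -> legal
(4,4): flips 1 -> legal
(5,0): flips 1 -> legal
(5,3): no bracket -> illegal
B mobility = 6
-- W to move --
(0,0): flips 2 -> legal
(0,1): flips 1 -> legal
(0,2): flips 3 -> legal
(0,3): flips 1 -> legal
(0,5): no bracket -> illegal
(1,4): no bracket -> illegal
(1,5): no bracket -> illegal
(2,0): no bracket -> illegal
(2,1): flips 1 -> legal
(2,4): no bracket -> illegal
(3,1): flips 1 -> legal
(4,1): flips 1 -> legal
(4,3): no bracket -> illegal
(5,3): flips 1 -> legal
W mobility = 8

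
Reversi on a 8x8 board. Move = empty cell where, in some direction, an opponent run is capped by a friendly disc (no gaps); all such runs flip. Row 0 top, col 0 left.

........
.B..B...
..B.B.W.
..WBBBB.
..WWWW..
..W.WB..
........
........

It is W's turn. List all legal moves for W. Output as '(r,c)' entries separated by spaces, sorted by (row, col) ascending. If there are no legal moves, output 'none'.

Answer: (0,0) (0,4) (1,2) (1,5) (2,3) (2,5) (2,7) (3,7) (4,6) (5,6) (6,5) (6,6)

Derivation:
(0,0): flips 3 -> legal
(0,1): no bracket -> illegal
(0,2): no bracket -> illegal
(0,3): no bracket -> illegal
(0,4): flips 3 -> legal
(0,5): no bracket -> illegal
(1,0): no bracket -> illegal
(1,2): flips 1 -> legal
(1,3): no bracket -> illegal
(1,5): flips 2 -> legal
(2,0): no bracket -> illegal
(2,1): no bracket -> illegal
(2,3): flips 2 -> legal
(2,5): flips 2 -> legal
(2,7): flips 1 -> legal
(3,1): no bracket -> illegal
(3,7): flips 4 -> legal
(4,6): flips 1 -> legal
(4,7): no bracket -> illegal
(5,6): flips 1 -> legal
(6,4): no bracket -> illegal
(6,5): flips 1 -> legal
(6,6): flips 1 -> legal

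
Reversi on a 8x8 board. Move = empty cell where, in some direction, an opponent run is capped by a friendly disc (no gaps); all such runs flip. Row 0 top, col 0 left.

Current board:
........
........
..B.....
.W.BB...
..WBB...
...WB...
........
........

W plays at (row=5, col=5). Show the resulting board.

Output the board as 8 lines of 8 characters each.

Answer: ........
........
..B.....
.W.BB...
..WBB...
...WWW..
........
........

Derivation:
Place W at (5,5); scan 8 dirs for brackets.
Dir NW: opp run (4,4) (3,3) (2,2), next='.' -> no flip
Dir N: first cell '.' (not opp) -> no flip
Dir NE: first cell '.' (not opp) -> no flip
Dir W: opp run (5,4) capped by W -> flip
Dir E: first cell '.' (not opp) -> no flip
Dir SW: first cell '.' (not opp) -> no flip
Dir S: first cell '.' (not opp) -> no flip
Dir SE: first cell '.' (not opp) -> no flip
All flips: (5,4)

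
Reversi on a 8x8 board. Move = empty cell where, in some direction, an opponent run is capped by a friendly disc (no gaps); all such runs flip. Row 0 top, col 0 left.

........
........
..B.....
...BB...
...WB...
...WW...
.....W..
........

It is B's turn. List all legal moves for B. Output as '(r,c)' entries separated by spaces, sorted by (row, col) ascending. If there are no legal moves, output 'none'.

Answer: (4,2) (5,2) (6,2) (6,3) (6,4)

Derivation:
(3,2): no bracket -> illegal
(4,2): flips 1 -> legal
(4,5): no bracket -> illegal
(5,2): flips 1 -> legal
(5,5): no bracket -> illegal
(5,6): no bracket -> illegal
(6,2): flips 1 -> legal
(6,3): flips 2 -> legal
(6,4): flips 1 -> legal
(6,6): no bracket -> illegal
(7,4): no bracket -> illegal
(7,5): no bracket -> illegal
(7,6): no bracket -> illegal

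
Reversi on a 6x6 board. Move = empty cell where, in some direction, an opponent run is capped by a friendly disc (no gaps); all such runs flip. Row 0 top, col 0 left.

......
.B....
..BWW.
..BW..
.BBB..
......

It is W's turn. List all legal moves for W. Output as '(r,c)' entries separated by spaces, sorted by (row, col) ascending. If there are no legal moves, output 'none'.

(0,0): flips 2 -> legal
(0,1): no bracket -> illegal
(0,2): no bracket -> illegal
(1,0): no bracket -> illegal
(1,2): no bracket -> illegal
(1,3): no bracket -> illegal
(2,0): no bracket -> illegal
(2,1): flips 1 -> legal
(3,0): no bracket -> illegal
(3,1): flips 1 -> legal
(3,4): no bracket -> illegal
(4,0): no bracket -> illegal
(4,4): no bracket -> illegal
(5,0): flips 2 -> legal
(5,1): flips 1 -> legal
(5,2): no bracket -> illegal
(5,3): flips 1 -> legal
(5,4): no bracket -> illegal

Answer: (0,0) (2,1) (3,1) (5,0) (5,1) (5,3)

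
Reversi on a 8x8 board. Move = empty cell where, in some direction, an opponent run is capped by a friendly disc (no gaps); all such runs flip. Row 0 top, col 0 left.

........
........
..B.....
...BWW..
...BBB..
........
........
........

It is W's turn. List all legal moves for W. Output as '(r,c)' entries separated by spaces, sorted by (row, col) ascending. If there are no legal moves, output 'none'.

Answer: (3,2) (5,2) (5,3) (5,4) (5,5) (5,6)

Derivation:
(1,1): no bracket -> illegal
(1,2): no bracket -> illegal
(1,3): no bracket -> illegal
(2,1): no bracket -> illegal
(2,3): no bracket -> illegal
(2,4): no bracket -> illegal
(3,1): no bracket -> illegal
(3,2): flips 1 -> legal
(3,6): no bracket -> illegal
(4,2): no bracket -> illegal
(4,6): no bracket -> illegal
(5,2): flips 1 -> legal
(5,3): flips 1 -> legal
(5,4): flips 1 -> legal
(5,5): flips 1 -> legal
(5,6): flips 1 -> legal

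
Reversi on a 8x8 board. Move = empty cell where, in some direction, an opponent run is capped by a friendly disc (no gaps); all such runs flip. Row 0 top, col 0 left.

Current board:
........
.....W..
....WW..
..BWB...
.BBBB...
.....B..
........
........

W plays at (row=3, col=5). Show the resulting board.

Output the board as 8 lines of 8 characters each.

Place W at (3,5); scan 8 dirs for brackets.
Dir NW: first cell 'W' (not opp) -> no flip
Dir N: first cell 'W' (not opp) -> no flip
Dir NE: first cell '.' (not opp) -> no flip
Dir W: opp run (3,4) capped by W -> flip
Dir E: first cell '.' (not opp) -> no flip
Dir SW: opp run (4,4), next='.' -> no flip
Dir S: first cell '.' (not opp) -> no flip
Dir SE: first cell '.' (not opp) -> no flip
All flips: (3,4)

Answer: ........
.....W..
....WW..
..BWWW..
.BBBB...
.....B..
........
........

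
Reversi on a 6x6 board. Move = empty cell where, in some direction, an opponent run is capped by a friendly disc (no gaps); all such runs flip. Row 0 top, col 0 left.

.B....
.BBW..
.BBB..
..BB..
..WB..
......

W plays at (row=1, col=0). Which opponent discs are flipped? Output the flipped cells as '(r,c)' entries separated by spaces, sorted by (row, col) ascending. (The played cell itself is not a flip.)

Dir NW: edge -> no flip
Dir N: first cell '.' (not opp) -> no flip
Dir NE: opp run (0,1), next=edge -> no flip
Dir W: edge -> no flip
Dir E: opp run (1,1) (1,2) capped by W -> flip
Dir SW: edge -> no flip
Dir S: first cell '.' (not opp) -> no flip
Dir SE: opp run (2,1) (3,2) (4,3), next='.' -> no flip

Answer: (1,1) (1,2)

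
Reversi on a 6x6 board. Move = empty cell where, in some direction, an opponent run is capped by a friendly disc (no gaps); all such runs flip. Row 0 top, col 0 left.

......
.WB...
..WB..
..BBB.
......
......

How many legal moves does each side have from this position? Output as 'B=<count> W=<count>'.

-- B to move --
(0,0): flips 2 -> legal
(0,1): no bracket -> illegal
(0,2): no bracket -> illegal
(1,0): flips 1 -> legal
(1,3): no bracket -> illegal
(2,0): no bracket -> illegal
(2,1): flips 1 -> legal
(3,1): no bracket -> illegal
B mobility = 3
-- W to move --
(0,1): no bracket -> illegal
(0,2): flips 1 -> legal
(0,3): no bracket -> illegal
(1,3): flips 1 -> legal
(1,4): no bracket -> illegal
(2,1): no bracket -> illegal
(2,4): flips 1 -> legal
(2,5): no bracket -> illegal
(3,1): no bracket -> illegal
(3,5): no bracket -> illegal
(4,1): no bracket -> illegal
(4,2): flips 1 -> legal
(4,3): no bracket -> illegal
(4,4): flips 1 -> legal
(4,5): no bracket -> illegal
W mobility = 5

Answer: B=3 W=5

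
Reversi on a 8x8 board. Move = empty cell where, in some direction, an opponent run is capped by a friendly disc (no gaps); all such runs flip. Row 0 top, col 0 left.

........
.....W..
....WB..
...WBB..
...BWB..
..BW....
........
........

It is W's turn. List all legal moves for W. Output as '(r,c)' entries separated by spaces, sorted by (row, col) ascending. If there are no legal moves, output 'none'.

Answer: (2,6) (3,6) (4,2) (4,6) (5,1) (5,5)

Derivation:
(1,4): no bracket -> illegal
(1,6): no bracket -> illegal
(2,3): no bracket -> illegal
(2,6): flips 2 -> legal
(3,2): no bracket -> illegal
(3,6): flips 2 -> legal
(4,1): no bracket -> illegal
(4,2): flips 1 -> legal
(4,6): flips 2 -> legal
(5,1): flips 1 -> legal
(5,4): no bracket -> illegal
(5,5): flips 3 -> legal
(5,6): no bracket -> illegal
(6,1): no bracket -> illegal
(6,2): no bracket -> illegal
(6,3): no bracket -> illegal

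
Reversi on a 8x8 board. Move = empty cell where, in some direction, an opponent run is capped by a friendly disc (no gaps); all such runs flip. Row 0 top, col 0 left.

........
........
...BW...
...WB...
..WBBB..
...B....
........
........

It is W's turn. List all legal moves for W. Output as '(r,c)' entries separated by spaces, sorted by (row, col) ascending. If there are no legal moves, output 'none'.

Answer: (1,3) (2,2) (3,5) (4,6) (5,4) (5,5) (6,3) (6,4)

Derivation:
(1,2): no bracket -> illegal
(1,3): flips 1 -> legal
(1,4): no bracket -> illegal
(2,2): flips 1 -> legal
(2,5): no bracket -> illegal
(3,2): no bracket -> illegal
(3,5): flips 1 -> legal
(3,6): no bracket -> illegal
(4,6): flips 3 -> legal
(5,2): no bracket -> illegal
(5,4): flips 2 -> legal
(5,5): flips 1 -> legal
(5,6): no bracket -> illegal
(6,2): no bracket -> illegal
(6,3): flips 2 -> legal
(6,4): flips 1 -> legal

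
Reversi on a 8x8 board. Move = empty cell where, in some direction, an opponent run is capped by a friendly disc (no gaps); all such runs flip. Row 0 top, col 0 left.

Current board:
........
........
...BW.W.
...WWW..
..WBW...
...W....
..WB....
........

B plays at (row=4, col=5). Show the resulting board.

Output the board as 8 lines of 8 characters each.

Answer: ........
........
...BW.W.
...WBW..
..WBBB..
...W....
..WB....
........

Derivation:
Place B at (4,5); scan 8 dirs for brackets.
Dir NW: opp run (3,4) capped by B -> flip
Dir N: opp run (3,5), next='.' -> no flip
Dir NE: first cell '.' (not opp) -> no flip
Dir W: opp run (4,4) capped by B -> flip
Dir E: first cell '.' (not opp) -> no flip
Dir SW: first cell '.' (not opp) -> no flip
Dir S: first cell '.' (not opp) -> no flip
Dir SE: first cell '.' (not opp) -> no flip
All flips: (3,4) (4,4)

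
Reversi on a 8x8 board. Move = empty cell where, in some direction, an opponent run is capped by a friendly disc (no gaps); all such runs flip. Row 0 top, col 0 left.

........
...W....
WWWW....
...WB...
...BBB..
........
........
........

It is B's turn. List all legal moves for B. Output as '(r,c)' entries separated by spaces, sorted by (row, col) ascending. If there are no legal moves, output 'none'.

Answer: (0,3) (1,1) (1,2) (3,2)

Derivation:
(0,2): no bracket -> illegal
(0,3): flips 3 -> legal
(0,4): no bracket -> illegal
(1,0): no bracket -> illegal
(1,1): flips 2 -> legal
(1,2): flips 1 -> legal
(1,4): no bracket -> illegal
(2,4): no bracket -> illegal
(3,0): no bracket -> illegal
(3,1): no bracket -> illegal
(3,2): flips 1 -> legal
(4,2): no bracket -> illegal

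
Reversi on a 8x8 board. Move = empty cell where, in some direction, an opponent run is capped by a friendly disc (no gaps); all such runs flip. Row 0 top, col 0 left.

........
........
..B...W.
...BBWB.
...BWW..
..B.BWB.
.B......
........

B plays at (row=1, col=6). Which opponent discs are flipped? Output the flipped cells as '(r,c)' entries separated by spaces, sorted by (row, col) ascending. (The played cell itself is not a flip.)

Dir NW: first cell '.' (not opp) -> no flip
Dir N: first cell '.' (not opp) -> no flip
Dir NE: first cell '.' (not opp) -> no flip
Dir W: first cell '.' (not opp) -> no flip
Dir E: first cell '.' (not opp) -> no flip
Dir SW: first cell '.' (not opp) -> no flip
Dir S: opp run (2,6) capped by B -> flip
Dir SE: first cell '.' (not opp) -> no flip

Answer: (2,6)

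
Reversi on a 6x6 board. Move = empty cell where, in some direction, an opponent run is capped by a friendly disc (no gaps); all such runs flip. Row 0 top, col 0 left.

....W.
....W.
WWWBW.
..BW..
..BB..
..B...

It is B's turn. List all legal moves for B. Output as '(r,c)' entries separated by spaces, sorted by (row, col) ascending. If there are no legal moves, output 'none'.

Answer: (0,5) (1,0) (1,2) (1,5) (2,5) (3,4)

Derivation:
(0,3): no bracket -> illegal
(0,5): flips 1 -> legal
(1,0): flips 1 -> legal
(1,1): no bracket -> illegal
(1,2): flips 1 -> legal
(1,3): no bracket -> illegal
(1,5): flips 2 -> legal
(2,5): flips 1 -> legal
(3,0): no bracket -> illegal
(3,1): no bracket -> illegal
(3,4): flips 1 -> legal
(3,5): no bracket -> illegal
(4,4): no bracket -> illegal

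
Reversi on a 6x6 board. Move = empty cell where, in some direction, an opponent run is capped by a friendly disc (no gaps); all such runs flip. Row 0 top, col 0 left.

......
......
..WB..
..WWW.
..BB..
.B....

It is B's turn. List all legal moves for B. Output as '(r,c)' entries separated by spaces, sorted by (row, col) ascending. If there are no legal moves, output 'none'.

(1,1): no bracket -> illegal
(1,2): flips 2 -> legal
(1,3): no bracket -> illegal
(2,1): flips 2 -> legal
(2,4): flips 1 -> legal
(2,5): flips 1 -> legal
(3,1): no bracket -> illegal
(3,5): no bracket -> illegal
(4,1): flips 1 -> legal
(4,4): no bracket -> illegal
(4,5): flips 1 -> legal

Answer: (1,2) (2,1) (2,4) (2,5) (4,1) (4,5)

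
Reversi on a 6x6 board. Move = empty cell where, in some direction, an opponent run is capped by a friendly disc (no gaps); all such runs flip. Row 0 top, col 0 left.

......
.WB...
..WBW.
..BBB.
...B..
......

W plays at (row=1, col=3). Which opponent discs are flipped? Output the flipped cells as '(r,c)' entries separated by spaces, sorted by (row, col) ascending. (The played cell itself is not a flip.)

Answer: (1,2)

Derivation:
Dir NW: first cell '.' (not opp) -> no flip
Dir N: first cell '.' (not opp) -> no flip
Dir NE: first cell '.' (not opp) -> no flip
Dir W: opp run (1,2) capped by W -> flip
Dir E: first cell '.' (not opp) -> no flip
Dir SW: first cell 'W' (not opp) -> no flip
Dir S: opp run (2,3) (3,3) (4,3), next='.' -> no flip
Dir SE: first cell 'W' (not opp) -> no flip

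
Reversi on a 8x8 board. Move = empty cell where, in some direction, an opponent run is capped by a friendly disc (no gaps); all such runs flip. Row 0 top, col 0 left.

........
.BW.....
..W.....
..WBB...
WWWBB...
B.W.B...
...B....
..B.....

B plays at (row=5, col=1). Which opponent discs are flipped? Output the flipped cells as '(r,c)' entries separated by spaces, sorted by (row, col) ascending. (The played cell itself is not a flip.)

Dir NW: opp run (4,0), next=edge -> no flip
Dir N: opp run (4,1), next='.' -> no flip
Dir NE: opp run (4,2) capped by B -> flip
Dir W: first cell 'B' (not opp) -> no flip
Dir E: opp run (5,2), next='.' -> no flip
Dir SW: first cell '.' (not opp) -> no flip
Dir S: first cell '.' (not opp) -> no flip
Dir SE: first cell '.' (not opp) -> no flip

Answer: (4,2)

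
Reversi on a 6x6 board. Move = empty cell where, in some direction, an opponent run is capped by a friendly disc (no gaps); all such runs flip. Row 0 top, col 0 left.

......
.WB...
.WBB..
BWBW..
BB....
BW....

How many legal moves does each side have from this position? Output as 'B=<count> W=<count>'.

Answer: B=8 W=4

Derivation:
-- B to move --
(0,0): flips 1 -> legal
(0,1): flips 3 -> legal
(0,2): no bracket -> illegal
(1,0): flips 2 -> legal
(2,0): flips 1 -> legal
(2,4): no bracket -> illegal
(3,4): flips 1 -> legal
(4,2): no bracket -> illegal
(4,3): flips 1 -> legal
(4,4): flips 1 -> legal
(5,2): flips 1 -> legal
B mobility = 8
-- W to move --
(0,1): no bracket -> illegal
(0,2): no bracket -> illegal
(0,3): flips 1 -> legal
(1,3): flips 3 -> legal
(1,4): no bracket -> illegal
(2,0): no bracket -> illegal
(2,4): flips 2 -> legal
(3,4): no bracket -> illegal
(4,2): no bracket -> illegal
(4,3): flips 1 -> legal
(5,2): no bracket -> illegal
W mobility = 4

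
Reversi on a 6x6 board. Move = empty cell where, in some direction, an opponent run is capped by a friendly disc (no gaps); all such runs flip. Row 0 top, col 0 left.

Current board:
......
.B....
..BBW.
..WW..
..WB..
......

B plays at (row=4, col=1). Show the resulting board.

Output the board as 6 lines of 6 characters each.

Place B at (4,1); scan 8 dirs for brackets.
Dir NW: first cell '.' (not opp) -> no flip
Dir N: first cell '.' (not opp) -> no flip
Dir NE: opp run (3,2) capped by B -> flip
Dir W: first cell '.' (not opp) -> no flip
Dir E: opp run (4,2) capped by B -> flip
Dir SW: first cell '.' (not opp) -> no flip
Dir S: first cell '.' (not opp) -> no flip
Dir SE: first cell '.' (not opp) -> no flip
All flips: (3,2) (4,2)

Answer: ......
.B....
..BBW.
..BW..
.BBB..
......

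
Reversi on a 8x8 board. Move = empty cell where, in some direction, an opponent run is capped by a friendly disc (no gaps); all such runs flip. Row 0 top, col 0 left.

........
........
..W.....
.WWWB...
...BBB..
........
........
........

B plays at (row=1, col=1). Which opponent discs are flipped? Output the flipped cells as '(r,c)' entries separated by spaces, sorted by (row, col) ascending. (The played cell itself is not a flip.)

Dir NW: first cell '.' (not opp) -> no flip
Dir N: first cell '.' (not opp) -> no flip
Dir NE: first cell '.' (not opp) -> no flip
Dir W: first cell '.' (not opp) -> no flip
Dir E: first cell '.' (not opp) -> no flip
Dir SW: first cell '.' (not opp) -> no flip
Dir S: first cell '.' (not opp) -> no flip
Dir SE: opp run (2,2) (3,3) capped by B -> flip

Answer: (2,2) (3,3)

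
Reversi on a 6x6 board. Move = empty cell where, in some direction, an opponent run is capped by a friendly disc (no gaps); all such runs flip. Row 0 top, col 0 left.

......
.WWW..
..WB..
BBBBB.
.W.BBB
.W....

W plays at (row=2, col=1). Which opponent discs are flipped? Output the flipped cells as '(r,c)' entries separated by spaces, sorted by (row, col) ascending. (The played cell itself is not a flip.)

Dir NW: first cell '.' (not opp) -> no flip
Dir N: first cell 'W' (not opp) -> no flip
Dir NE: first cell 'W' (not opp) -> no flip
Dir W: first cell '.' (not opp) -> no flip
Dir E: first cell 'W' (not opp) -> no flip
Dir SW: opp run (3,0), next=edge -> no flip
Dir S: opp run (3,1) capped by W -> flip
Dir SE: opp run (3,2) (4,3), next='.' -> no flip

Answer: (3,1)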